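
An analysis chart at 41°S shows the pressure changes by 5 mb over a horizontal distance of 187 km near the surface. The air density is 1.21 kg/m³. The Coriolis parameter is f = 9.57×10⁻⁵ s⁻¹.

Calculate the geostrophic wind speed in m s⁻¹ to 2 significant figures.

23 m s⁻¹

Pressure gradient: |∂P/∂n| = 500 Pa / 187000 m = 2.67×10⁻³ Pa/m
Geostrophic balance (pressure-gradient force = Coriolis force):
V_g = (1/(fρ)) |∂P/∂n| = 2.67×10⁻³ / (9.57×10⁻⁵ × 1.21) = 23.1 m/s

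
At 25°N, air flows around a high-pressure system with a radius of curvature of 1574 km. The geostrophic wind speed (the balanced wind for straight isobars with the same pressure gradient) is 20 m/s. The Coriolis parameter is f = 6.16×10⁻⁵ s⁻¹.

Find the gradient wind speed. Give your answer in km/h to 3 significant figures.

Around a high, pressure-gradient force acts outward with centrifugal, so Coriolis balances both:
fV = (1/ρ)|∂P/∂n| + V²/R  →  V² − fR·V + fR·V_g = 0
With fR = 6.16×10⁻⁵ × 1574×10³ m = 97.0 m/s:
V = [fR − √((fR)² − 4 fR V_g)]/2 = [97.0 − √(97.0² − 4×97.0×20)]/2 = 28.2 m/s
Supergeostrophic (V > V_g = 20 m/s), as expected around a high.
Converting: 28.2 m/s × 3.6 = 102 km/h

102 km/h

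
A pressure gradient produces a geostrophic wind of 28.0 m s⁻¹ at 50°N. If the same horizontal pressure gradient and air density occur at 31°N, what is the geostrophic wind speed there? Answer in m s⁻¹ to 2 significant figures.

With the same pressure gradient and density, V_g ∝ 1/f ∝ 1/sin φ.
V₂ = V₁ · sin φ₁ / sin φ₂ = 28.0 × sin 50° / sin 31°
V₂ = 28.0 × 0.7660/0.5150 = 42 m s⁻¹

42 m s⁻¹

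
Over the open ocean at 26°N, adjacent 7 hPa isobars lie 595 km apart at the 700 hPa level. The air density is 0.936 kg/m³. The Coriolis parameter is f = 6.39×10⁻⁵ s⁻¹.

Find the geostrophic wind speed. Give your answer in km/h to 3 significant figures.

Pressure gradient: |∂P/∂n| = 700 Pa / 595000 m = 1.18×10⁻³ Pa/m
Geostrophic balance (pressure-gradient force = Coriolis force):
V_g = (1/(fρ)) |∂P/∂n| = 1.18×10⁻³ / (6.39×10⁻⁵ × 0.936) = 19.7 m/s
Converting: 19.7 m/s × 3.6 = 70.8 km/h

70.8 km/h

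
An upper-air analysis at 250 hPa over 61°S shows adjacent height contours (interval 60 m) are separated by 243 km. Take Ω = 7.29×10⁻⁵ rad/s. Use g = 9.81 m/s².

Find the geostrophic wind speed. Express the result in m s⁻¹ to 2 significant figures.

19 m s⁻¹

Coriolis parameter at 61°S:
f = 2Ω sin φ = 2 × 7.29×10⁻⁵ × sin 61° = 1.28×10⁻⁴ s⁻¹
Height gradient: |∂Z/∂n| = 60 m / 243000 m = 2.47×10⁻⁴
On a pressure surface, geostrophic balance gives V_g = (g/f)|∂Z/∂n|:
V_g = 9.81 × 2.47×10⁻⁴ / 1.28×10⁻⁴ = 19.0 m/s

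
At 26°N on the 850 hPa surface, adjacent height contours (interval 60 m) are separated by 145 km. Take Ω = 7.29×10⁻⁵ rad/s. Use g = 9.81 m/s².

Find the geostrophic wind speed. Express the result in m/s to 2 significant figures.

64 m/s

Coriolis parameter at 26°N:
f = 2Ω sin φ = 2 × 7.29×10⁻⁵ × sin 26° = 6.39×10⁻⁵ s⁻¹
Height gradient: |∂Z/∂n| = 60 m / 145000 m = 4.14×10⁻⁴
On a pressure surface, geostrophic balance gives V_g = (g/f)|∂Z/∂n|:
V_g = 9.81 × 4.14×10⁻⁴ / 6.39×10⁻⁵ = 63.5 m/s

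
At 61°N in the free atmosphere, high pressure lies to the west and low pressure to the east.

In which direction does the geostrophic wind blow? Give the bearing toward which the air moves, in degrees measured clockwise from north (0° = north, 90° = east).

180°

The pressure-gradient force points toward the east (bearing 090°).
Geostrophic balance: in the Northern Hemisphere the Coriolis force deflects motion to the right, so the geostrophic wind blows 90° to the right of the pressure-gradient force (low pressure on the left).
Rotating 090° by 90° clockwise gives 180° — the wind blows toward the south.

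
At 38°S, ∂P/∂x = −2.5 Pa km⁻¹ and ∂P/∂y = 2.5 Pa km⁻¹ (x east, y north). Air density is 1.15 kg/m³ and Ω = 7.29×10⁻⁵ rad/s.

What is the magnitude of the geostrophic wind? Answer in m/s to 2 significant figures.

Coriolis parameter at 38°S:
f = 2Ω sin φ = 2 × 7.29×10⁻⁵ × sin 38° = 8.98×10⁻⁵ s⁻¹
In the Southern Hemisphere f is negative: f = −8.98×10⁻⁵ s⁻¹.
Component geostrophic relations (x east, y north):
u_g = −(1/(fρ)) ∂P/∂y,  v_g = (1/(fρ)) ∂P/∂x
u_g = −(2.5×10⁻³)/(−8.98×10⁻⁵ × 1.15) = 24.2 m/s;  v_g = (−2.5×10⁻³)/(−8.98×10⁻⁵ × 1.15) = 24.2 m/s
|V_g| = √(u_g² + v_g²) = 34.2 m/s

34 m/s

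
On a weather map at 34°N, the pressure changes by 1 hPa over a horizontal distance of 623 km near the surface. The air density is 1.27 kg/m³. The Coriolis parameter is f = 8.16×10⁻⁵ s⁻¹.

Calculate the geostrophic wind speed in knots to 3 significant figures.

3.01 knots

Pressure gradient: |∂P/∂n| = 100 Pa / 623000 m = 1.61×10⁻⁴ Pa/m
Geostrophic balance (pressure-gradient force = Coriolis force):
V_g = (1/(fρ)) |∂P/∂n| = 1.61×10⁻⁴ / (8.16×10⁻⁵ × 1.27) = 1.55 m/s
Converting: 1.55 m/s × 1.944 = 3.01 knots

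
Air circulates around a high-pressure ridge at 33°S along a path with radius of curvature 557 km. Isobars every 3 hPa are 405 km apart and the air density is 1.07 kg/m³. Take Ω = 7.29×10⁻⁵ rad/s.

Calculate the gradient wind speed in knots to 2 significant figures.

Coriolis parameter at 33°S:
f = 2Ω sin φ = 2 × 7.29×10⁻⁵ × sin 33° = 7.94×10⁻⁵ s⁻¹
Pressure gradient: |∂P/∂n| = 300 Pa / 405000 m = 7.41×10⁻⁴ Pa/m
Geostrophic speed: V_g = |∂P/∂n|/(fρ) = 7.41×10⁻⁴/(7.94×10⁻⁵ × 1.07) = 8.72 m/s
Around a high, pressure-gradient force acts outward with centrifugal, so Coriolis balances both:
fV = (1/ρ)|∂P/∂n| + V²/R  →  V² − fR·V + fR·V_g = 0
With fR = 7.94×10⁻⁵ × 557×10³ m = 44.2 m/s:
V = [fR − √((fR)² − 4 fR V_g)]/2 = [44.2 − √(44.2² − 4×44.2×8.72)]/2 = 11.9 m/s
Supergeostrophic (V > V_g = 8.72 m/s), as expected around a high.
Converting: 11.9 m/s × 1.944 = 23 knots

23 knots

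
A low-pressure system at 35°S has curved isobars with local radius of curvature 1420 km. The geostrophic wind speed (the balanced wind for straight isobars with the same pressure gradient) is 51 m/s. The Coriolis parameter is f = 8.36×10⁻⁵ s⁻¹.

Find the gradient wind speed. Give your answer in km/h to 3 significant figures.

139 km/h

Around a low, centrifugal force acts outward with Coriolis, so pressure-gradient force balances both:
(1/ρ)|∂P/∂n| = fV + V²/R  →  V² + fR·V − fR·V_g = 0
With fR = 8.36×10⁻⁵ × 1420×10³ m = 119 m/s:
V = [−fR + √((fR)² + 4 fR V_g)]/2 = [−119 + √(119² + 4×119×51)]/2 = 38.5 m/s
Subgeostrophic (V < V_g = 51 m/s), as expected around a low.
Converting: 38.5 m/s × 3.6 = 139 km/h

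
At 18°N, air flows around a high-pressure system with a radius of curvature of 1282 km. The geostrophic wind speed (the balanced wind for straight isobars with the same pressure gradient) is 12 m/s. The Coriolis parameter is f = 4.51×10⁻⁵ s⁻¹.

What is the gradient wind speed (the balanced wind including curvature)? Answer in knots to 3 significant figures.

33.0 knots

Around a high, pressure-gradient force acts outward with centrifugal, so Coriolis balances both:
fV = (1/ρ)|∂P/∂n| + V²/R  →  V² − fR·V + fR·V_g = 0
With fR = 4.51×10⁻⁵ × 1282×10³ m = 57.8 m/s:
V = [fR − √((fR)² − 4 fR V_g)]/2 = [57.8 − √(57.8² − 4×57.8×12)]/2 = 17 m/s
Supergeostrophic (V > V_g = 12 m/s), as expected around a high.
Converting: 17 m/s × 1.944 = 33.0 knots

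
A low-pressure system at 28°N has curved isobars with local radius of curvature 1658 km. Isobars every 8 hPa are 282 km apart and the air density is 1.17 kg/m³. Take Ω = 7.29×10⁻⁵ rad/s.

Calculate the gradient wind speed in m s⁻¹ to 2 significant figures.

28 m s⁻¹

Coriolis parameter at 28°N:
f = 2Ω sin φ = 2 × 7.29×10⁻⁵ × sin 28° = 6.84×10⁻⁵ s⁻¹
Pressure gradient: |∂P/∂n| = 800 Pa / 282000 m = 2.84×10⁻³ Pa/m
Geostrophic speed: V_g = |∂P/∂n|/(fρ) = 2.84×10⁻³/(6.84×10⁻⁵ × 1.17) = 35.4 m/s
Around a low, centrifugal force acts outward with Coriolis, so pressure-gradient force balances both:
(1/ρ)|∂P/∂n| = fV + V²/R  →  V² + fR·V − fR·V_g = 0
With fR = 6.84×10⁻⁵ × 1658×10³ m = 113 m/s:
V = [−fR + √((fR)² + 4 fR V_g)]/2 = [−113 + √(113² + 4×113×35.4)]/2 = 28.3 m/s
Subgeostrophic (V < V_g = 35.4 m/s), as expected around a low.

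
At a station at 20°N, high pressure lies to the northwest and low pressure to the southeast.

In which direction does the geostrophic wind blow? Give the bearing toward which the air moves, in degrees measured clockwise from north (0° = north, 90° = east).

225°

The pressure-gradient force points toward the southeast (bearing 135°).
Geostrophic balance: in the Northern Hemisphere the Coriolis force deflects motion to the right, so the geostrophic wind blows 90° to the right of the pressure-gradient force (low pressure on the left).
Rotating 135° by 90° clockwise gives 225° — the wind blows toward the southwest.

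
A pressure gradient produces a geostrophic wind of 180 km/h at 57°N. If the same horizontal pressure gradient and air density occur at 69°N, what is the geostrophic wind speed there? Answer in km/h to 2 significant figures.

With the same pressure gradient and density, V_g ∝ 1/f ∝ 1/sin φ.
V₂ = V₁ · sin φ₁ / sin φ₂ = 180 × sin 57° / sin 69°
V₂ = 180 × 0.8387/0.9336 = 160 km/h

160 km/h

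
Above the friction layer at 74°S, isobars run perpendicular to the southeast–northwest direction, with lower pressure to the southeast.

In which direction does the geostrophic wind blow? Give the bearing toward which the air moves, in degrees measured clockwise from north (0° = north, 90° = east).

045°

The pressure-gradient force points toward the southeast (bearing 135°).
Geostrophic balance: in the Southern Hemisphere the Coriolis force deflects motion to the left, so the geostrophic wind blows 90° to the left of the pressure-gradient force (low pressure on the right).
Rotating 135° by 90° counterclockwise gives 045° — the wind blows toward the northeast.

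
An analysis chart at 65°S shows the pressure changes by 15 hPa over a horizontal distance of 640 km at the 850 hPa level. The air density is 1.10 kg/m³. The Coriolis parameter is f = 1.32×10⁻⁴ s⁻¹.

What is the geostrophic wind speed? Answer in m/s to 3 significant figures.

16.1 m/s

Pressure gradient: |∂P/∂n| = 1500 Pa / 640000 m = 2.34×10⁻³ Pa/m
Geostrophic balance (pressure-gradient force = Coriolis force):
V_g = (1/(fρ)) |∂P/∂n| = 2.34×10⁻³ / (1.32×10⁻⁴ × 1.10) = 16.1 m/s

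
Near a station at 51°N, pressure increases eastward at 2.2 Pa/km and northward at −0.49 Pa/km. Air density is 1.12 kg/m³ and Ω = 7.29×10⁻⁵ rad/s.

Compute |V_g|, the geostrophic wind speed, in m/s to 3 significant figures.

17.8 m/s

Coriolis parameter at 51°N:
f = 2Ω sin φ = 2 × 7.29×10⁻⁵ × sin 51° = 1.13×10⁻⁴ s⁻¹
Component geostrophic relations (x east, y north):
u_g = −(1/(fρ)) ∂P/∂y,  v_g = (1/(fρ)) ∂P/∂x
u_g = −(−0.49×10⁻³)/(1.13×10⁻⁴ × 1.12) = 3.86 m/s;  v_g = (2.2×10⁻³)/(1.13×10⁻⁴ × 1.12) = 17.3 m/s
|V_g| = √(u_g² + v_g²) = 17.8 m/s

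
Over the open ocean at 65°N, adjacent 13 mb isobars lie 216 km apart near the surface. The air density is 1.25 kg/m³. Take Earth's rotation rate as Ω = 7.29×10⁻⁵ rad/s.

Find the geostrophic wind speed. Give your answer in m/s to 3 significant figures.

36.4 m/s

Coriolis parameter at 65°N:
f = 2Ω sin φ = 2 × 7.29×10⁻⁵ × sin 65° = 1.32×10⁻⁴ s⁻¹
Pressure gradient: |∂P/∂n| = 1300 Pa / 216000 m = 6.02×10⁻³ Pa/m
Geostrophic balance (pressure-gradient force = Coriolis force):
V_g = (1/(fρ)) |∂P/∂n| = 6.02×10⁻³ / (1.32×10⁻⁴ × 1.25) = 36.4 m/s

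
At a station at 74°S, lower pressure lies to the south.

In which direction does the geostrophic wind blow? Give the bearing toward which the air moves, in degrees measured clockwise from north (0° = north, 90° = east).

090°

The pressure-gradient force points toward the south (bearing 180°).
Geostrophic balance: in the Southern Hemisphere the Coriolis force deflects motion to the left, so the geostrophic wind blows 90° to the left of the pressure-gradient force (low pressure on the right).
Rotating 180° by 90° counterclockwise gives 090° — the wind blows toward the east.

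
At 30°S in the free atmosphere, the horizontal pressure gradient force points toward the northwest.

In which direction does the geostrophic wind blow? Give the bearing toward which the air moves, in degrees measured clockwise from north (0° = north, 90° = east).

The pressure-gradient force points toward the northwest (bearing 315°).
Geostrophic balance: in the Southern Hemisphere the Coriolis force deflects motion to the left, so the geostrophic wind blows 90° to the left of the pressure-gradient force (low pressure on the right).
Rotating 315° by 90° counterclockwise gives 225° — the wind blows toward the southwest.

225°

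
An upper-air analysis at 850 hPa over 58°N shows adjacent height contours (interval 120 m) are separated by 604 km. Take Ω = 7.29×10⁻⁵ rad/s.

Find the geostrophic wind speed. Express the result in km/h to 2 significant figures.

57 km/h

Coriolis parameter at 58°N:
f = 2Ω sin φ = 2 × 7.29×10⁻⁵ × sin 58° = 1.24×10⁻⁴ s⁻¹
Height gradient: |∂Z/∂n| = 120 m / 604000 m = 1.99×10⁻⁴
On a pressure surface, geostrophic balance gives V_g = (g/f)|∂Z/∂n|:
V_g = 9.81 × 1.99×10⁻⁴ / 1.24×10⁻⁴ = 15.8 m/s
Converting: 15.8 m/s × 3.6 = 57 km/h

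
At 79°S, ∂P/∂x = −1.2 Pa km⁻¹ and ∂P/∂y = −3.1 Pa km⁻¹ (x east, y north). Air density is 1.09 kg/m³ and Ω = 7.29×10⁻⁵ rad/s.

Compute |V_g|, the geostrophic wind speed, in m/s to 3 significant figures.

Coriolis parameter at 79°S:
f = 2Ω sin φ = 2 × 7.29×10⁻⁵ × sin 79° = 1.43×10⁻⁴ s⁻¹
In the Southern Hemisphere f is negative: f = −1.43×10⁻⁴ s⁻¹.
Component geostrophic relations (x east, y north):
u_g = −(1/(fρ)) ∂P/∂y,  v_g = (1/(fρ)) ∂P/∂x
u_g = −(−3.1×10⁻³)/(−1.43×10⁻⁴ × 1.09) = −19.9 m/s;  v_g = (−1.2×10⁻³)/(−1.43×10⁻⁴ × 1.09) = 7.69 m/s
|V_g| = √(u_g² + v_g²) = 21.3 m/s

21.3 m/s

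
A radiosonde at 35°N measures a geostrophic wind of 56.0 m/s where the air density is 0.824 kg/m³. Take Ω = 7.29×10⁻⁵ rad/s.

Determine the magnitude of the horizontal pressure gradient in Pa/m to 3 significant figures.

3.86×10⁻³ Pa/m

Coriolis parameter at 35°N:
f = 2Ω sin φ = 2 × 7.29×10⁻⁵ × sin 35° = 8.36×10⁻⁵ s⁻¹
Geostrophic balance rearranged: |∂P/∂n| = f ρ V_g
|∂P/∂n| = 8.36×10⁻⁵ × 0.824 × 56.0 = 3.86×10⁻³ Pa/m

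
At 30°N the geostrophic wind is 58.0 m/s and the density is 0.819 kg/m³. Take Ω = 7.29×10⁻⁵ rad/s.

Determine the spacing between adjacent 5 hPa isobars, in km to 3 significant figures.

Coriolis parameter at 30°N:
f = 2Ω sin φ = 2 × 7.29×10⁻⁵ × sin 30° = 7.29×10⁻⁵ s⁻¹
Geostrophic balance rearranged: |∂P/∂n| = f ρ V_g
|∂P/∂n| = 7.29×10⁻⁵ × 0.819 × 58.0 = 3.46×10⁻³ Pa/m
Isobar spacing: Δn = ΔP/|∂P/∂n| = 500 Pa / 3.46×10⁻³ Pa/m = 144388 m ≈ 144 km

144 km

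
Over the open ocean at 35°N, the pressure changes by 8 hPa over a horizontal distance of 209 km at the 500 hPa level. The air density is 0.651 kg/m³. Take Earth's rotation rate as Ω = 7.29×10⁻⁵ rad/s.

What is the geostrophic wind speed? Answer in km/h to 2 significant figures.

Coriolis parameter at 35°N:
f = 2Ω sin φ = 2 × 7.29×10⁻⁵ × sin 35° = 8.36×10⁻⁵ s⁻¹
Pressure gradient: |∂P/∂n| = 800 Pa / 209000 m = 3.83×10⁻³ Pa/m
Geostrophic balance (pressure-gradient force = Coriolis force):
V_g = (1/(fρ)) |∂P/∂n| = 3.83×10⁻³ / (8.36×10⁻⁵ × 0.651) = 70.3 m/s
Converting: 70.3 m/s × 3.6 = 250 km/h

250 km/h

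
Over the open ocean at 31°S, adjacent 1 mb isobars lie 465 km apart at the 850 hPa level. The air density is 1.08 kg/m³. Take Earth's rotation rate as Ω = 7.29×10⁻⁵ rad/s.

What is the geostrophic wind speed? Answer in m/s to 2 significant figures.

2.7 m/s

Coriolis parameter at 31°S:
f = 2Ω sin φ = 2 × 7.29×10⁻⁵ × sin 31° = 7.51×10⁻⁵ s⁻¹
Pressure gradient: |∂P/∂n| = 100 Pa / 465000 m = 2.15×10⁻⁴ Pa/m
Geostrophic balance (pressure-gradient force = Coriolis force):
V_g = (1/(fρ)) |∂P/∂n| = 2.15×10⁻⁴ / (7.51×10⁻⁵ × 1.08) = 2.65 m/s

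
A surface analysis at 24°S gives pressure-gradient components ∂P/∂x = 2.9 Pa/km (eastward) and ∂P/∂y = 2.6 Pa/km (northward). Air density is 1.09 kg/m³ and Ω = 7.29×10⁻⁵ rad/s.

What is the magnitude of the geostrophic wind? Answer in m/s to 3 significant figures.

Coriolis parameter at 24°S:
f = 2Ω sin φ = 2 × 7.29×10⁻⁵ × sin 24° = 5.93×10⁻⁵ s⁻¹
In the Southern Hemisphere f is negative: f = −5.93×10⁻⁵ s⁻¹.
Component geostrophic relations (x east, y north):
u_g = −(1/(fρ)) ∂P/∂y,  v_g = (1/(fρ)) ∂P/∂x
u_g = −(2.6×10⁻³)/(−5.93×10⁻⁵ × 1.09) = 40.2 m/s;  v_g = (2.9×10⁻³)/(−5.93×10⁻⁵ × 1.09) = −44.9 m/s
|V_g| = √(u_g² + v_g²) = 60.3 m/s

60.3 m/s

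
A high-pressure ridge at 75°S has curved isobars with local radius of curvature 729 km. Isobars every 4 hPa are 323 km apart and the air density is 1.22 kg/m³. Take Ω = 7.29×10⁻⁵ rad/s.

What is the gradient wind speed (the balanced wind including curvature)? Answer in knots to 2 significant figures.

Coriolis parameter at 75°S:
f = 2Ω sin φ = 2 × 7.29×10⁻⁵ × sin 75° = 1.41×10⁻⁴ s⁻¹
Pressure gradient: |∂P/∂n| = 400 Pa / 323000 m = 1.24×10⁻³ Pa/m
Geostrophic speed: V_g = |∂P/∂n|/(fρ) = 1.24×10⁻³/(1.41×10⁻⁴ × 1.22) = 7.21 m/s
Around a high, pressure-gradient force acts outward with centrifugal, so Coriolis balances both:
fV = (1/ρ)|∂P/∂n| + V²/R  →  V² − fR·V + fR·V_g = 0
With fR = 1.41×10⁻⁴ × 729×10³ m = 103 m/s:
V = [fR − √((fR)² − 4 fR V_g)]/2 = [103 − √(103² − 4×103×7.21)]/2 = 7.8 m/s
Supergeostrophic (V > V_g = 7.21 m/s), as expected around a high.
Converting: 7.8 m/s × 1.944 = 15 knots

15 knots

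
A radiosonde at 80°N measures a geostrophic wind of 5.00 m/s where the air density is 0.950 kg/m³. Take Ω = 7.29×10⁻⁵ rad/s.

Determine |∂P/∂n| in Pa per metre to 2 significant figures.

Coriolis parameter at 80°N:
f = 2Ω sin φ = 2 × 7.29×10⁻⁵ × sin 80° = 1.44×10⁻⁴ s⁻¹
Geostrophic balance rearranged: |∂P/∂n| = f ρ V_g
|∂P/∂n| = 1.44×10⁻⁴ × 0.950 × 5.00 = 6.82×10⁻⁴ Pa/m

6.8×10⁻⁴ Pa/m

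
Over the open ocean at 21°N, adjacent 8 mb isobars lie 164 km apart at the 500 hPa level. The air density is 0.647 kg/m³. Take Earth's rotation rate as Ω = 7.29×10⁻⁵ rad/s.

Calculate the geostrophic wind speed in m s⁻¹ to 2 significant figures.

Coriolis parameter at 21°N:
f = 2Ω sin φ = 2 × 7.29×10⁻⁵ × sin 21° = 5.23×10⁻⁵ s⁻¹
Pressure gradient: |∂P/∂n| = 800 Pa / 164000 m = 4.88×10⁻³ Pa/m
Geostrophic balance (pressure-gradient force = Coriolis force):
V_g = (1/(fρ)) |∂P/∂n| = 4.88×10⁻³ / (5.23×10⁻⁵ × 0.647) = 144 m/s

140 m s⁻¹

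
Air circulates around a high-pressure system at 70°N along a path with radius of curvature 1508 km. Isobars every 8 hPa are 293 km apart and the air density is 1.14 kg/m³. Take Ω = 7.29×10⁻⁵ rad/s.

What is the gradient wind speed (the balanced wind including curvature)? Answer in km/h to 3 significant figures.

Coriolis parameter at 70°N:
f = 2Ω sin φ = 2 × 7.29×10⁻⁵ × sin 70° = 1.37×10⁻⁴ s⁻¹
Pressure gradient: |∂P/∂n| = 800 Pa / 293000 m = 2.73×10⁻³ Pa/m
Geostrophic speed: V_g = |∂P/∂n|/(fρ) = 2.73×10⁻³/(1.37×10⁻⁴ × 1.14) = 17.5 m/s
Around a high, pressure-gradient force acts outward with centrifugal, so Coriolis balances both:
fV = (1/ρ)|∂P/∂n| + V²/R  →  V² − fR·V + fR·V_g = 0
With fR = 1.37×10⁻⁴ × 1508×10³ m = 207 m/s:
V = [fR − √((fR)² − 4 fR V_g)]/2 = [207 − √(207² − 4×207×17.5)]/2 = 19.3 m/s
Supergeostrophic (V > V_g = 17.5 m/s), as expected around a high.
Converting: 19.3 m/s × 3.6 = 69.4 km/h

69.4 km/h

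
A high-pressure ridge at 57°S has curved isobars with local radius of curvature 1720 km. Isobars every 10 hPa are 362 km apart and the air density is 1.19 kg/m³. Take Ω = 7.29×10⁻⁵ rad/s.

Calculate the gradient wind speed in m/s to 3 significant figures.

Coriolis parameter at 57°S:
f = 2Ω sin φ = 2 × 7.29×10⁻⁵ × sin 57° = 1.22×10⁻⁴ s⁻¹
Pressure gradient: |∂P/∂n| = 1000 Pa / 362000 m = 2.76×10⁻³ Pa/m
Geostrophic speed: V_g = |∂P/∂n|/(fρ) = 2.76×10⁻³/(1.22×10⁻⁴ × 1.19) = 19.0 m/s
Around a high, pressure-gradient force acts outward with centrifugal, so Coriolis balances both:
fV = (1/ρ)|∂P/∂n| + V²/R  →  V² − fR·V + fR·V_g = 0
With fR = 1.22×10⁻⁴ × 1720×10³ m = 210 m/s:
V = [fR − √((fR)² − 4 fR V_g)]/2 = [210 − √(210² − 4×210×19)]/2 = 21.1 m/s
Supergeostrophic (V > V_g = 19 m/s), as expected around a high.

21.1 m/s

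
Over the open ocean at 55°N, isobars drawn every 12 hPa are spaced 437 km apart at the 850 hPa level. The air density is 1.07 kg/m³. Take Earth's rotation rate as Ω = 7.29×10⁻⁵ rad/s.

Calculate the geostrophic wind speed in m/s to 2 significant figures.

Coriolis parameter at 55°N:
f = 2Ω sin φ = 2 × 7.29×10⁻⁵ × sin 55° = 1.19×10⁻⁴ s⁻¹
Pressure gradient: |∂P/∂n| = 1200 Pa / 437000 m = 2.75×10⁻³ Pa/m
Geostrophic balance (pressure-gradient force = Coriolis force):
V_g = (1/(fρ)) |∂P/∂n| = 2.75×10⁻³ / (1.19×10⁻⁴ × 1.07) = 21.5 m/s

21 m/s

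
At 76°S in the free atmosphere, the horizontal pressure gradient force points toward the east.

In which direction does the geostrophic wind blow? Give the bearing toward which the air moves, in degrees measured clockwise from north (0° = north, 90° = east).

000°

The pressure-gradient force points toward the east (bearing 090°).
Geostrophic balance: in the Southern Hemisphere the Coriolis force deflects motion to the left, so the geostrophic wind blows 90° to the left of the pressure-gradient force (low pressure on the right).
Rotating 090° by 90° counterclockwise gives 000° — the wind blows toward the north.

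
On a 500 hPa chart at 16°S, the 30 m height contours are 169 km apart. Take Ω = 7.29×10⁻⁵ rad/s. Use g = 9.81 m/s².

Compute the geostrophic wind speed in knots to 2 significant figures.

84 knots

Coriolis parameter at 16°S:
f = 2Ω sin φ = 2 × 7.29×10⁻⁵ × sin 16° = 4.02×10⁻⁵ s⁻¹
Height gradient: |∂Z/∂n| = 30 m / 169000 m = 1.78×10⁻⁴
On a pressure surface, geostrophic balance gives V_g = (g/f)|∂Z/∂n|:
V_g = 9.81 × 1.78×10⁻⁴ / 4.02×10⁻⁵ = 43.3 m/s
Converting: 43.3 m/s × 1.944 = 84 knots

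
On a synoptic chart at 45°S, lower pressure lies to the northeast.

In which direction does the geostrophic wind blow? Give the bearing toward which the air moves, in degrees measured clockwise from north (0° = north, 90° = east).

The pressure-gradient force points toward the northeast (bearing 045°).
Geostrophic balance: in the Southern Hemisphere the Coriolis force deflects motion to the left, so the geostrophic wind blows 90° to the left of the pressure-gradient force (low pressure on the right).
Rotating 045° by 90° counterclockwise gives 315° — the wind blows toward the northwest.

315°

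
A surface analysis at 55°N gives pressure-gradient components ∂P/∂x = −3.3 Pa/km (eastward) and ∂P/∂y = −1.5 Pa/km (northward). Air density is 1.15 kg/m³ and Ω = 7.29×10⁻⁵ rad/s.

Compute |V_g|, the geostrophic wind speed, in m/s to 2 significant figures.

Coriolis parameter at 55°N:
f = 2Ω sin φ = 2 × 7.29×10⁻⁵ × sin 55° = 1.19×10⁻⁴ s⁻¹
Component geostrophic relations (x east, y north):
u_g = −(1/(fρ)) ∂P/∂y,  v_g = (1/(fρ)) ∂P/∂x
u_g = −(−1.5×10⁻³)/(1.19×10⁻⁴ × 1.15) = 10.9 m/s;  v_g = (−3.3×10⁻³)/(1.19×10⁻⁴ × 1.15) = −24.0 m/s
|V_g| = √(u_g² + v_g²) = 26.4 m/s

26 m/s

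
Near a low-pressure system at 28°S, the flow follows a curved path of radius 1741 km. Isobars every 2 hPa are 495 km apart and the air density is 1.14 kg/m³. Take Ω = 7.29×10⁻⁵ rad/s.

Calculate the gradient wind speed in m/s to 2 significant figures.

5.0 m/s

Coriolis parameter at 28°S:
f = 2Ω sin φ = 2 × 7.29×10⁻⁵ × sin 28° = 6.84×10⁻⁵ s⁻¹
Pressure gradient: |∂P/∂n| = 200 Pa / 495000 m = 4.04×10⁻⁴ Pa/m
Geostrophic speed: V_g = |∂P/∂n|/(fρ) = 4.04×10⁻⁴/(6.84×10⁻⁵ × 1.14) = 5.18 m/s
Around a low, centrifugal force acts outward with Coriolis, so pressure-gradient force balances both:
(1/ρ)|∂P/∂n| = fV + V²/R  →  V² + fR·V − fR·V_g = 0
With fR = 6.84×10⁻⁵ × 1741×10³ m = 119 m/s:
V = [−fR + √((fR)² + 4 fR V_g)]/2 = [−119 + √(119² + 4×119×5.18)]/2 = 4.97 m/s
Subgeostrophic (V < V_g = 5.18 m/s), as expected around a low.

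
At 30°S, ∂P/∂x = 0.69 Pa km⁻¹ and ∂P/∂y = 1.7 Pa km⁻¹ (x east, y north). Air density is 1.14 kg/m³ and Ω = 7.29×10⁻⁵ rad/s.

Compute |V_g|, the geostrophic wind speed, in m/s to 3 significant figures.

22.1 m/s

Coriolis parameter at 30°S:
f = 2Ω sin φ = 2 × 7.29×10⁻⁵ × sin 30° = 7.29×10⁻⁵ s⁻¹
In the Southern Hemisphere f is negative: f = −7.29×10⁻⁵ s⁻¹.
Component geostrophic relations (x east, y north):
u_g = −(1/(fρ)) ∂P/∂y,  v_g = (1/(fρ)) ∂P/∂x
u_g = −(1.7×10⁻³)/(−7.29×10⁻⁵ × 1.14) = 20.5 m/s;  v_g = (0.69×10⁻³)/(−7.29×10⁻⁵ × 1.14) = −8.30 m/s
|V_g| = √(u_g² + v_g²) = 22.1 m/s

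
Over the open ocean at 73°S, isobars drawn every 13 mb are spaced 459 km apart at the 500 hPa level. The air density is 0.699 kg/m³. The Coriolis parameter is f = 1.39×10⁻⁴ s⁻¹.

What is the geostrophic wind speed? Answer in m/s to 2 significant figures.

Pressure gradient: |∂P/∂n| = 1300 Pa / 459000 m = 2.83×10⁻³ Pa/m
Geostrophic balance (pressure-gradient force = Coriolis force):
V_g = (1/(fρ)) |∂P/∂n| = 2.83×10⁻³ / (1.39×10⁻⁴ × 0.699) = 29.2 m/s

29 m/s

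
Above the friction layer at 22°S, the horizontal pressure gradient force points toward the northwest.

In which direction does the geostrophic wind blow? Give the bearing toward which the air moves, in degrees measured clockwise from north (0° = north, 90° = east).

The pressure-gradient force points toward the northwest (bearing 315°).
Geostrophic balance: in the Southern Hemisphere the Coriolis force deflects motion to the left, so the geostrophic wind blows 90° to the left of the pressure-gradient force (low pressure on the right).
Rotating 315° by 90° counterclockwise gives 225° — the wind blows toward the southwest.

225°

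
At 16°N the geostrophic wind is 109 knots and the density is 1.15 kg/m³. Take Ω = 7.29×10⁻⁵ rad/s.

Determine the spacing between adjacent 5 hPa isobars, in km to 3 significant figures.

Coriolis parameter at 16°N:
f = 2Ω sin φ = 2 × 7.29×10⁻⁵ × sin 16° = 4.02×10⁻⁵ s⁻¹
Wind speed in SI: 109 knots = 56.1 m/s
Geostrophic balance rearranged: |∂P/∂n| = f ρ V_g
|∂P/∂n| = 4.02×10⁻⁵ × 1.15 × 56.1 = 2.59×10⁻³ Pa/m
Isobar spacing: Δn = ΔP/|∂P/∂n| = 500 Pa / 2.59×10⁻³ Pa/m = 192935 m ≈ 193 km

193 km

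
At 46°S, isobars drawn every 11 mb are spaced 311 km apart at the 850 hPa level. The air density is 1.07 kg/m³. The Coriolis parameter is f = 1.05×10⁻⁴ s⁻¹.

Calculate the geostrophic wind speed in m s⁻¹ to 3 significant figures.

31.5 m s⁻¹

Pressure gradient: |∂P/∂n| = 1100 Pa / 311000 m = 3.54×10⁻³ Pa/m
Geostrophic balance (pressure-gradient force = Coriolis force):
V_g = (1/(fρ)) |∂P/∂n| = 3.54×10⁻³ / (1.05×10⁻⁴ × 1.07) = 31.5 m/s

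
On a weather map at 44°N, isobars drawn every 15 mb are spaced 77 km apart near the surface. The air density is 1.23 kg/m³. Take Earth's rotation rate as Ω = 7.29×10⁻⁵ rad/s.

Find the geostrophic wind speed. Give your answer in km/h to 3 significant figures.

563 km/h

Coriolis parameter at 44°N:
f = 2Ω sin φ = 2 × 7.29×10⁻⁵ × sin 44° = 1.01×10⁻⁴ s⁻¹
Pressure gradient: |∂P/∂n| = 1500 Pa / 77000 m = 1.95×10⁻² Pa/m
Geostrophic balance (pressure-gradient force = Coriolis force):
V_g = (1/(fρ)) |∂P/∂n| = 1.95×10⁻² / (1.01×10⁻⁴ × 1.23) = 156 m/s
Converting: 156 m/s × 3.6 = 563 km/h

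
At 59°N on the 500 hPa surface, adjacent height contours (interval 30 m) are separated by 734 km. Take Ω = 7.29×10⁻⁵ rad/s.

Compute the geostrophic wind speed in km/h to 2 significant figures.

Coriolis parameter at 59°N:
f = 2Ω sin φ = 2 × 7.29×10⁻⁵ × sin 59° = 1.25×10⁻⁴ s⁻¹
Height gradient: |∂Z/∂n| = 30 m / 734000 m = 4.09×10⁻⁵
On a pressure surface, geostrophic balance gives V_g = (g/f)|∂Z/∂n|:
V_g = 9.81 × 4.09×10⁻⁵ / 1.25×10⁻⁴ = 3.21 m/s
Converting: 3.21 m/s × 3.6 = 12 km/h

12 km/h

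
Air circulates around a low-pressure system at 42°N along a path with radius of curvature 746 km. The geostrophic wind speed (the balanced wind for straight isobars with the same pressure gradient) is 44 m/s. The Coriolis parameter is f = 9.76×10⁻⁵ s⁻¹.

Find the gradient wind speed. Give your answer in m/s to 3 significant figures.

Around a low, centrifugal force acts outward with Coriolis, so pressure-gradient force balances both:
(1/ρ)|∂P/∂n| = fV + V²/R  →  V² + fR·V − fR·V_g = 0
With fR = 9.76×10⁻⁵ × 746×10³ m = 72.8 m/s:
V = [−fR + √((fR)² + 4 fR V_g)]/2 = [−72.8 + √(72.8² + 4×72.8×44)]/2 = 30.9 m/s
Subgeostrophic (V < V_g = 44 m/s), as expected around a low.

30.9 m/s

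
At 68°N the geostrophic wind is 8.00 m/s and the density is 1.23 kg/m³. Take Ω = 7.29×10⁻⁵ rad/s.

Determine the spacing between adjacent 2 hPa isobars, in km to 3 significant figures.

150 km

Coriolis parameter at 68°N:
f = 2Ω sin φ = 2 × 7.29×10⁻⁵ × sin 68° = 1.35×10⁻⁴ s⁻¹
Geostrophic balance rearranged: |∂P/∂n| = f ρ V_g
|∂P/∂n| = 1.35×10⁻⁴ × 1.23 × 8.00 = 1.33×10⁻³ Pa/m
Isobar spacing: Δn = ΔP/|∂P/∂n| = 200 Pa / 1.33×10⁻³ Pa/m = 150353 m ≈ 150 km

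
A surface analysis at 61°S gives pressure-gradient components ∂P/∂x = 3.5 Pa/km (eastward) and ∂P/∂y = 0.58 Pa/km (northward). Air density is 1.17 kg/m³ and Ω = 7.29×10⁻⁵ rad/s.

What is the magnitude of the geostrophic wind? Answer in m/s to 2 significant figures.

Coriolis parameter at 61°S:
f = 2Ω sin φ = 2 × 7.29×10⁻⁵ × sin 61° = 1.28×10⁻⁴ s⁻¹
In the Southern Hemisphere f is negative: f = −1.28×10⁻⁴ s⁻¹.
Component geostrophic relations (x east, y north):
u_g = −(1/(fρ)) ∂P/∂y,  v_g = (1/(fρ)) ∂P/∂x
u_g = −(0.58×10⁻³)/(−1.28×10⁻⁴ × 1.17) = 3.89 m/s;  v_g = (3.5×10⁻³)/(−1.28×10⁻⁴ × 1.17) = −23.5 m/s
|V_g| = √(u_g² + v_g²) = 23.8 m/s

24 m/s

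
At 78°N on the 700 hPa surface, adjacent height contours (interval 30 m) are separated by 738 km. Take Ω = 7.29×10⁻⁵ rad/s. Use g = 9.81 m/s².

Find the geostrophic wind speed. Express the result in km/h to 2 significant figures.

10 km/h

Coriolis parameter at 78°N:
f = 2Ω sin φ = 2 × 7.29×10⁻⁵ × sin 78° = 1.43×10⁻⁴ s⁻¹
Height gradient: |∂Z/∂n| = 30 m / 738000 m = 4.07×10⁻⁵
On a pressure surface, geostrophic balance gives V_g = (g/f)|∂Z/∂n|:
V_g = 9.81 × 4.07×10⁻⁵ / 1.43×10⁻⁴ = 2.80 m/s
Converting: 2.80 m/s × 3.6 = 10 km/h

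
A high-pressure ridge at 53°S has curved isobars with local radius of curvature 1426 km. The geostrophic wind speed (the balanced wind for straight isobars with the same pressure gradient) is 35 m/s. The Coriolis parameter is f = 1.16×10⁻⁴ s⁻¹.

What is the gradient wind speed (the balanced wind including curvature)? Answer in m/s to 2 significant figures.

50 m/s

Around a high, pressure-gradient force acts outward with centrifugal, so Coriolis balances both:
fV = (1/ρ)|∂P/∂n| + V²/R  →  V² − fR·V + fR·V_g = 0
With fR = 1.16×10⁻⁴ × 1426×10³ m = 165 m/s:
V = [fR − √((fR)² − 4 fR V_g)]/2 = [165 − √(165² − 4×165×35)]/2 = 50.3 m/s
Supergeostrophic (V > V_g = 35 m/s), as expected around a high.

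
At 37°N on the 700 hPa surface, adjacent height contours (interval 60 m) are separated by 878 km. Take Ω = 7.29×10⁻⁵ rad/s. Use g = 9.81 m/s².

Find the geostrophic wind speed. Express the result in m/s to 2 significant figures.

7.6 m/s

Coriolis parameter at 37°N:
f = 2Ω sin φ = 2 × 7.29×10⁻⁵ × sin 37° = 8.77×10⁻⁵ s⁻¹
Height gradient: |∂Z/∂n| = 60 m / 878000 m = 6.83×10⁻⁵
On a pressure surface, geostrophic balance gives V_g = (g/f)|∂Z/∂n|:
V_g = 9.81 × 6.83×10⁻⁵ / 8.77×10⁻⁵ = 7.64 m/s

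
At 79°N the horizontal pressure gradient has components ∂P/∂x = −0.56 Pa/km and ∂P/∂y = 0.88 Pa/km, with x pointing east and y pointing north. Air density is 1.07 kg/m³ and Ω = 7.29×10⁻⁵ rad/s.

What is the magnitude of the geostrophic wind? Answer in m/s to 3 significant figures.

6.81 m/s

Coriolis parameter at 79°N:
f = 2Ω sin φ = 2 × 7.29×10⁻⁵ × sin 79° = 1.43×10⁻⁴ s⁻¹
Component geostrophic relations (x east, y north):
u_g = −(1/(fρ)) ∂P/∂y,  v_g = (1/(fρ)) ∂P/∂x
u_g = −(0.88×10⁻³)/(1.43×10⁻⁴ × 1.07) = −5.75 m/s;  v_g = (−0.56×10⁻³)/(1.43×10⁻⁴ × 1.07) = −3.66 m/s
|V_g| = √(u_g² + v_g²) = 6.81 m/s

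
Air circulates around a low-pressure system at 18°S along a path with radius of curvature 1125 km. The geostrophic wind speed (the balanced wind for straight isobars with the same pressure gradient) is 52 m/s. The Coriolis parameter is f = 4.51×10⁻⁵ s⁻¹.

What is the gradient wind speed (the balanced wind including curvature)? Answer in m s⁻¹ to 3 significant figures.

Around a low, centrifugal force acts outward with Coriolis, so pressure-gradient force balances both:
(1/ρ)|∂P/∂n| = fV + V²/R  →  V² + fR·V − fR·V_g = 0
With fR = 4.51×10⁻⁵ × 1125×10³ m = 50.7 m/s:
V = [−fR + √((fR)² + 4 fR V_g)]/2 = [−50.7 + √(50.7² + 4×50.7×52)]/2 = 31.9 m/s
Subgeostrophic (V < V_g = 52 m/s), as expected around a low.

31.9 m s⁻¹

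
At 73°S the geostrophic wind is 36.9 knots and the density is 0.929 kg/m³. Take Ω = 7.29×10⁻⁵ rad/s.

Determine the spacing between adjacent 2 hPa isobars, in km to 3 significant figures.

Coriolis parameter at 73°S:
f = 2Ω sin φ = 2 × 7.29×10⁻⁵ × sin 73° = 1.39×10⁻⁴ s⁻¹
Wind speed in SI: 36.9 knots = 19.0 m/s
Geostrophic balance rearranged: |∂P/∂n| = f ρ V_g
|∂P/∂n| = 1.39×10⁻⁴ × 0.929 × 19.0 = 2.46×10⁻³ Pa/m
Isobar spacing: Δn = ΔP/|∂P/∂n| = 200 Pa / 2.46×10⁻³ Pa/m = 81338 m ≈ 81.3 km

81.3 km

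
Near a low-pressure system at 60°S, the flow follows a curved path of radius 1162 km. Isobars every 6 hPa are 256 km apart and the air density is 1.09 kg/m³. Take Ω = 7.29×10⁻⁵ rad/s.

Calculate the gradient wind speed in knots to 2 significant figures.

30 knots

Coriolis parameter at 60°S:
f = 2Ω sin φ = 2 × 7.29×10⁻⁵ × sin 60° = 1.26×10⁻⁴ s⁻¹
Pressure gradient: |∂P/∂n| = 600 Pa / 256000 m = 2.34×10⁻³ Pa/m
Geostrophic speed: V_g = |∂P/∂n|/(fρ) = 2.34×10⁻³/(1.26×10⁻⁴ × 1.09) = 17.0 m/s
Around a low, centrifugal force acts outward with Coriolis, so pressure-gradient force balances both:
(1/ρ)|∂P/∂n| = fV + V²/R  →  V² + fR·V − fR·V_g = 0
With fR = 1.26×10⁻⁴ × 1162×10³ m = 147 m/s:
V = [−fR + √((fR)² + 4 fR V_g)]/2 = [−147 + √(147² + 4×147×17)]/2 = 15.4 m/s
Subgeostrophic (V < V_g = 17 m/s), as expected around a low.
Converting: 15.4 m/s × 1.944 = 30 knots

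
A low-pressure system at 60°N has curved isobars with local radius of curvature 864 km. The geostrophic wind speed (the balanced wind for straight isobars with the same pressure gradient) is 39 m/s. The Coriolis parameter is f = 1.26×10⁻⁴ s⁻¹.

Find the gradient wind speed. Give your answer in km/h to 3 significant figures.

Around a low, centrifugal force acts outward with Coriolis, so pressure-gradient force balances both:
(1/ρ)|∂P/∂n| = fV + V²/R  →  V² + fR·V − fR·V_g = 0
With fR = 1.26×10⁻⁴ × 864×10³ m = 109 m/s:
V = [−fR + √((fR)² + 4 fR V_g)]/2 = [−109 + √(109² + 4×109×39)]/2 = 30.5 m/s
Subgeostrophic (V < V_g = 39 m/s), as expected around a low.
Converting: 30.5 m/s × 3.6 = 110 km/h

110 km/h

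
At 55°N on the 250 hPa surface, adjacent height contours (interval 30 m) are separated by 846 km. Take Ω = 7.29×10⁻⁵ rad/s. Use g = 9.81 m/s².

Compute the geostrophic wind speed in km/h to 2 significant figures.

Coriolis parameter at 55°N:
f = 2Ω sin φ = 2 × 7.29×10⁻⁵ × sin 55° = 1.19×10⁻⁴ s⁻¹
Height gradient: |∂Z/∂n| = 30 m / 846000 m = 3.55×10⁻⁵
On a pressure surface, geostrophic balance gives V_g = (g/f)|∂Z/∂n|:
V_g = 9.81 × 3.55×10⁻⁵ / 1.19×10⁻⁴ = 2.91 m/s
Converting: 2.91 m/s × 3.6 = 10 km/h

10 km/h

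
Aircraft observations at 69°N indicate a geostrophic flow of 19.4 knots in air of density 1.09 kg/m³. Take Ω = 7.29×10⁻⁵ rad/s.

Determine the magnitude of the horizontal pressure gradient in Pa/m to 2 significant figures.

1.5×10⁻³ Pa/m

Coriolis parameter at 69°N:
f = 2Ω sin φ = 2 × 7.29×10⁻⁵ × sin 69° = 1.36×10⁻⁴ s⁻¹
Wind speed in SI: 19.4 knots = 9.98 m/s
Geostrophic balance rearranged: |∂P/∂n| = f ρ V_g
|∂P/∂n| = 1.36×10⁻⁴ × 1.09 × 9.98 = 1.48×10⁻³ Pa/m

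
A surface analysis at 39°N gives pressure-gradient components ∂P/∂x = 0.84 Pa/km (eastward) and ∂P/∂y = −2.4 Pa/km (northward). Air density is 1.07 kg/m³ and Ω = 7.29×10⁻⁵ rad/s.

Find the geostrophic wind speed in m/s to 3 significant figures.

Coriolis parameter at 39°N:
f = 2Ω sin φ = 2 × 7.29×10⁻⁵ × sin 39° = 9.18×10⁻⁵ s⁻¹
Component geostrophic relations (x east, y north):
u_g = −(1/(fρ)) ∂P/∂y,  v_g = (1/(fρ)) ∂P/∂x
u_g = −(−2.4×10⁻³)/(9.18×10⁻⁵ × 1.07) = 24.4 m/s;  v_g = (0.84×10⁻³)/(9.18×10⁻⁵ × 1.07) = 8.56 m/s
|V_g| = √(u_g² + v_g²) = 25.9 m/s

25.9 m/s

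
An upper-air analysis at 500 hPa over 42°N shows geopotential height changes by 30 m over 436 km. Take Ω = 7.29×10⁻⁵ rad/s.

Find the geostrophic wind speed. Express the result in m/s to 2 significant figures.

6.9 m/s

Coriolis parameter at 42°N:
f = 2Ω sin φ = 2 × 7.29×10⁻⁵ × sin 42° = 9.76×10⁻⁵ s⁻¹
Height gradient: |∂Z/∂n| = 30 m / 436000 m = 6.88×10⁻⁵
On a pressure surface, geostrophic balance gives V_g = (g/f)|∂Z/∂n|:
V_g = 9.81 × 6.88×10⁻⁵ / 9.76×10⁻⁵ = 6.92 m/s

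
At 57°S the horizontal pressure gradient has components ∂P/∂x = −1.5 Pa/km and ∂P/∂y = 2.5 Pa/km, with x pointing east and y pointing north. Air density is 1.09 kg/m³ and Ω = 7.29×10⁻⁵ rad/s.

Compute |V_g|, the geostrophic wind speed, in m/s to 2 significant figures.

Coriolis parameter at 57°S:
f = 2Ω sin φ = 2 × 7.29×10⁻⁵ × sin 57° = 1.22×10⁻⁴ s⁻¹
In the Southern Hemisphere f is negative: f = −1.22×10⁻⁴ s⁻¹.
Component geostrophic relations (x east, y north):
u_g = −(1/(fρ)) ∂P/∂y,  v_g = (1/(fρ)) ∂P/∂x
u_g = −(2.5×10⁻³)/(−1.22×10⁻⁴ × 1.09) = 18.8 m/s;  v_g = (−1.5×10⁻³)/(−1.22×10⁻⁴ × 1.09) = 11.3 m/s
|V_g| = √(u_g² + v_g²) = 21.9 m/s

22 m/s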